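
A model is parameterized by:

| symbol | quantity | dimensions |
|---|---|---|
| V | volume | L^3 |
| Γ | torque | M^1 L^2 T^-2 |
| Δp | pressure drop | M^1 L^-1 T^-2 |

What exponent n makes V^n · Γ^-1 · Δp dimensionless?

Balance the L exponent: (3)·n from V, plus −(2) + (-1) = -3 from the rest, must sum to zero.
3n − 3 = 0, so n = 1.

1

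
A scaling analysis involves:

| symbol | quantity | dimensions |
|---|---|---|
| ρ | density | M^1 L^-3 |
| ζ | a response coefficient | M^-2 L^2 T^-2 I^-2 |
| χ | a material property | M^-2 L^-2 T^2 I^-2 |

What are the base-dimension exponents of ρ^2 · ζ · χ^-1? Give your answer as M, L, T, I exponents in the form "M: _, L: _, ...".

Collect each base-dimension exponent across the product:
  M: 2·(1) + (-2) − (-2) = 2
  L: 2·(-3) + (2) − (-2) = -2
  T: 2·(0) + (-2) − (2) = -4
  I: 2·(0) + (-2) − (-2) = 0
So the dimensions are [M² L⁻² T⁻⁴].

M: 2, L: -2, T: -4, I: 0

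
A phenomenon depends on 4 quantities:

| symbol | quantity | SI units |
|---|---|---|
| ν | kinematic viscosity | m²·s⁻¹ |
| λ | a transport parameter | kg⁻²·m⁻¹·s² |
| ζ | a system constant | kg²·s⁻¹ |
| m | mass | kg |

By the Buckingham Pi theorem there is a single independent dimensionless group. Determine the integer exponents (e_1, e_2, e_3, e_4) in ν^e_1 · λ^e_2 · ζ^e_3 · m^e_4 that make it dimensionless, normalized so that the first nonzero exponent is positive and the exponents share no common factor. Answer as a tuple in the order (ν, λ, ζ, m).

M: e_1·(0) + e_2·(-2) + e_3·(2) + e_4·(1) = 0
L: e_1·(2) + e_2·(-1) + e_3·(0) + e_4·(0) = 0
T: e_1·(-1) + e_2·(2) + e_3·(-1) + e_4·(0) = 0
Solving this homogeneous linear system for the smallest-integer solution (first nonzero entry positive) gives (1, 2, 3, -2).

(1, 2, 3, -2)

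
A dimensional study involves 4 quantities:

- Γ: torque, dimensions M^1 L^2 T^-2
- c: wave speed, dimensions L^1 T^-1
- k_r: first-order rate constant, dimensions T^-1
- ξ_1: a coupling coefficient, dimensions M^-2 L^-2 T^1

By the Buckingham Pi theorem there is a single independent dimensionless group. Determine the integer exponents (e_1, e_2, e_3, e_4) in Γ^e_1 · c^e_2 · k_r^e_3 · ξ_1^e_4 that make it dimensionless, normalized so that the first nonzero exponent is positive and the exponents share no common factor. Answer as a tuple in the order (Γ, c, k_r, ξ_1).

M: e_1·(1) + e_2·(0) + e_3·(0) + e_4·(-2) = 0
L: e_1·(2) + e_2·(1) + e_3·(0) + e_4·(-2) = 0
T: e_1·(-2) + e_2·(-1) + e_3·(-1) + e_4·(1) = 0
Solving this homogeneous linear system for the smallest-integer solution (first nonzero entry positive) gives (2, -2, -1, 1).

(2, -2, -1, 1)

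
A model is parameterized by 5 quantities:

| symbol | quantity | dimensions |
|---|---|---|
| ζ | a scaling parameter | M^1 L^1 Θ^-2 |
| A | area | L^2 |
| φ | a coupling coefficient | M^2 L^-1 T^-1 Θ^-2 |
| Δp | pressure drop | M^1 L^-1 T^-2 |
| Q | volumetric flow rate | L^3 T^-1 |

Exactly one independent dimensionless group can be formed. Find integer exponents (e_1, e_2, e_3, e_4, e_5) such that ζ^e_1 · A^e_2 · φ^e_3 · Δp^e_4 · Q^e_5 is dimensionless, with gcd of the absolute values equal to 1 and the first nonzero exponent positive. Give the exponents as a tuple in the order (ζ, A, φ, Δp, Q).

M: e_1·(1) + e_2·(0) + e_3·(2) + e_4·(1) + e_5·(0) = 0
L: e_1·(1) + e_2·(2) + e_3·(-1) + e_4·(-1) + e_5·(3) = 0
T: e_1·(0) + e_2·(0) + e_3·(-1) + e_4·(-2) + e_5·(-1) = 0
Θ: e_1·(-2) + e_2·(0) + e_3·(-2) + e_4·(0) + e_5·(0) = 0
Solving this homogeneous linear system for the smallest-integer solution (first nonzero entry positive) gives (1, 1, -1, 1, -1).

(1, 1, -1, 1, -1)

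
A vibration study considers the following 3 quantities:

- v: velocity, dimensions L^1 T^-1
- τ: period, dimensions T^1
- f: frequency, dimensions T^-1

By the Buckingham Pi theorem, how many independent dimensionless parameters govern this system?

1

There are 3 variables and 2 base dimensions (L, T).
The dimension matrix has rank 2.
Independent dimensionless groups: 3 − 2 = 1.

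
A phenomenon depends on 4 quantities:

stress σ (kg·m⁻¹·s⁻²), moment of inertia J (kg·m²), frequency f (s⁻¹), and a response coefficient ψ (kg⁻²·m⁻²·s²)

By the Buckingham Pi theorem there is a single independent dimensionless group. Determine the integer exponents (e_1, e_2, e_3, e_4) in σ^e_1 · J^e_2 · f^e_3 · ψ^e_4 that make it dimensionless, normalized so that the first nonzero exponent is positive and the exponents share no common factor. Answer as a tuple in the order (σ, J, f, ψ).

(2, 4, 2, 3)

M: e_1·(1) + e_2·(1) + e_3·(0) + e_4·(-2) = 0
L: e_1·(-1) + e_2·(2) + e_3·(0) + e_4·(-2) = 0
T: e_1·(-2) + e_2·(0) + e_3·(-1) + e_4·(2) = 0
Solving this homogeneous linear system for the smallest-integer solution (first nonzero entry positive) gives (2, 4, 2, 3).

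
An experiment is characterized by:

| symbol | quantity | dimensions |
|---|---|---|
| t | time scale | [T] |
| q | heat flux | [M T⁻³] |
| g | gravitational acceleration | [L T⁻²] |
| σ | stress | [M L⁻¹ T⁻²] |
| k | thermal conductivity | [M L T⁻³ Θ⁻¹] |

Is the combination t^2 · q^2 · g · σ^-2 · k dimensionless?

Sum the exponent of each base dimension across the product:
  M: 2·[t]_M + 2·[q]_M + [g]_M − 2·[σ]_M + [k]_M = 2·(0) + 2·(1) + (0) − 2·(1) + (1) = 1
  L: 2·[t]_L + 2·[q]_L + [g]_L − 2·[σ]_L + [k]_L = 2·(0) + 2·(0) + (1) − 2·(-1) + (1) = 4
  T: 2·[t]_T + 2·[q]_T + [g]_T − 2·[σ]_T + [k]_T = 2·(1) + 2·(-3) + (-2) − 2·(-2) + (-3) = -5
  Θ: 2·[t]_Θ + 2·[q]_Θ + [g]_Θ − 2·[σ]_Θ + [k]_Θ = 2·(0) + 2·(0) + (0) − 2·(0) + (-1) = -1
Net dimensions [M L⁴ T⁻⁵ Θ⁻¹] ≠ [1] — not dimensionless.

no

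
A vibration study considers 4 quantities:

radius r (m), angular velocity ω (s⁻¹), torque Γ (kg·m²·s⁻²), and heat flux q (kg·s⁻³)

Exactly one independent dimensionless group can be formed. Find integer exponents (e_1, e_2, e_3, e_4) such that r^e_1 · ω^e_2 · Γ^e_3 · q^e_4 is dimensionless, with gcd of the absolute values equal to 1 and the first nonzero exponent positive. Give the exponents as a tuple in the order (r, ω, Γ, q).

(2, -1, -1, 1)

M: e_1·(0) + e_2·(0) + e_3·(1) + e_4·(1) = 0
L: e_1·(1) + e_2·(0) + e_3·(2) + e_4·(0) = 0
T: e_1·(0) + e_2·(-1) + e_3·(-2) + e_4·(-3) = 0
Solving this homogeneous linear system for the smallest-integer solution (first nonzero entry positive) gives (2, -1, -1, 1).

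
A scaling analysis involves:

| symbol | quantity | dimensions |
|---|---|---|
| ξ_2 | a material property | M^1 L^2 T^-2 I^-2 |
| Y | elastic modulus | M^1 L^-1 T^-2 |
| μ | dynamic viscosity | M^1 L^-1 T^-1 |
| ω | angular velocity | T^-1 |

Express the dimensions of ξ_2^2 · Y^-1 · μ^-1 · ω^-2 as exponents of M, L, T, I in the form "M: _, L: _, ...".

M: 0, L: 6, T: 1, I: -4

Collect each base-dimension exponent across the product:
  M: 2·(1) − (1) − (1) − 2·(0) = 0
  L: 2·(2) − (-1) − (-1) − 2·(0) = 6
  T: 2·(-2) − (-2) − (-1) − 2·(-1) = 1
  I: 2·(-2) − (0) − (0) − 2·(0) = -4
So the dimensions are [L⁶ T I⁻⁴].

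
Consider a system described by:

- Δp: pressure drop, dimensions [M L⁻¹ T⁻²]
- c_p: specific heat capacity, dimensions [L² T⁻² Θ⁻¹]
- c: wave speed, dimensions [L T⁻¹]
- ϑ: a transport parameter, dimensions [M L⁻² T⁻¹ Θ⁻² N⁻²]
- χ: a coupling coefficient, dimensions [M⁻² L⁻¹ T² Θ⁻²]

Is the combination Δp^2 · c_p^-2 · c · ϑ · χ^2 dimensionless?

Sum the exponent of each base dimension across the product:
  M: 2·[Δp]_M − 2·[c_p]_M + [c]_M + [ϑ]_M + 2·[χ]_M = 2·(1) − 2·(0) + (0) + (1) + 2·(-2) = -1
  L: 2·[Δp]_L − 2·[c_p]_L + [c]_L + [ϑ]_L + 2·[χ]_L = 2·(-1) − 2·(2) + (1) + (-2) + 2·(-1) = -9
  T: 2·[Δp]_T − 2·[c_p]_T + [c]_T + [ϑ]_T + 2·[χ]_T = 2·(-2) − 2·(-2) + (-1) + (-1) + 2·(2) = 2
  Θ: 2·[Δp]_Θ − 2·[c_p]_Θ + [c]_Θ + [ϑ]_Θ + 2·[χ]_Θ = 2·(0) − 2·(-1) + (0) + (-2) + 2·(-2) = -4
  N: 2·[Δp]_N − 2·[c_p]_N + [c]_N + [ϑ]_N + 2·[χ]_N = 2·(0) − 2·(0) + (0) + (-2) + 2·(0) = -2
Net dimensions [M⁻¹ L⁻⁹ T² Θ⁻⁴ N⁻²] ≠ [1] — not dimensionless.

no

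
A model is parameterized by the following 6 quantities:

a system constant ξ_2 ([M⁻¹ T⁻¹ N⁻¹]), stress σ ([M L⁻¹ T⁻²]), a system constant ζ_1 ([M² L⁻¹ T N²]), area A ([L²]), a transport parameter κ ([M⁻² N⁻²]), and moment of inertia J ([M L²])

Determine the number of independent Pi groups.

There are 6 variables and 4 base dimensions (M, L, T, N).
The dimension matrix has rank 4.
Independent dimensionless groups: 6 − 4 = 2.

2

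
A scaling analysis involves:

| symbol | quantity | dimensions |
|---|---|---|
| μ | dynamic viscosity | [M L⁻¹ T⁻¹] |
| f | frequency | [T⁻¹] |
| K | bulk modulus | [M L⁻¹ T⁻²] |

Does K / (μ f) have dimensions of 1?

yes

Sum the exponent of each base dimension across the product:
  M: −[μ]_M − [f]_M + [K]_M = −(1) − (0) + (1) = 0
  L: −[μ]_L − [f]_L + [K]_L = −(-1) − (0) + (-1) = 0
  T: −[μ]_T − [f]_T + [K]_T = −(-1) − (-1) + (-2) = 0
All base exponents vanish — dimensionless.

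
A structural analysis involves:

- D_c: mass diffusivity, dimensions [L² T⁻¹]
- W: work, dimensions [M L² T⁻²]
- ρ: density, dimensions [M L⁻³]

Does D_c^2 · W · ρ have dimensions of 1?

Sum the exponent of each base dimension across the product:
  M: 2·[D_c]_M + [W]_M + [ρ]_M = 2·(0) + (1) + (1) = 2
  L: 2·[D_c]_L + [W]_L + [ρ]_L = 2·(2) + (2) + (-3) = 3
  T: 2·[D_c]_T + [W]_T + [ρ]_T = 2·(-1) + (-2) + (0) = -4
Net dimensions [M² L³ T⁻⁴] ≠ [1] — not dimensionless.

no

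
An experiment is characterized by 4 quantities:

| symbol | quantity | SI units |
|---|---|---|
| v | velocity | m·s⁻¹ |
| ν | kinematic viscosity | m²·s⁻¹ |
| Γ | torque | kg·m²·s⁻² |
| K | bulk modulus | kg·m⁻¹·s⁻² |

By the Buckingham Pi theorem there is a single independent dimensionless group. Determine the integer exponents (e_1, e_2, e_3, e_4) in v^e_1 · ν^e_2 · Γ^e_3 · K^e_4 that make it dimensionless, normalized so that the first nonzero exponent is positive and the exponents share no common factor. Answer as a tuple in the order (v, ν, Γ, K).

M: e_1·(0) + e_2·(0) + e_3·(1) + e_4·(1) = 0
L: e_1·(1) + e_2·(2) + e_3·(2) + e_4·(-1) = 0
T: e_1·(-1) + e_2·(-1) + e_3·(-2) + e_4·(-2) = 0
Solving this homogeneous linear system for the smallest-integer solution (first nonzero entry positive) gives (3, -3, 1, -1).

(3, -3, 1, -1)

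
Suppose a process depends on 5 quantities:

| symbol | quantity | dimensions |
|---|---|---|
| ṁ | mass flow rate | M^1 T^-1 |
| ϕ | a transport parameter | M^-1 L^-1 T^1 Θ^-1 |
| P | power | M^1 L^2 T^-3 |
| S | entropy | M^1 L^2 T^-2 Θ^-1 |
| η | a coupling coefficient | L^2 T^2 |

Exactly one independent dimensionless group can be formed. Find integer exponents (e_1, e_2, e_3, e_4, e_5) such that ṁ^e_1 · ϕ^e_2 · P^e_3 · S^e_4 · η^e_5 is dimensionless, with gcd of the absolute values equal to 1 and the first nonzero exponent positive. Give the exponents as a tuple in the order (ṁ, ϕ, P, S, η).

M: e_1·(1) + e_2·(-1) + e_3·(1) + e_4·(1) + e_5·(0) = 0
L: e_1·(0) + e_2·(-1) + e_3·(2) + e_4·(2) + e_5·(2) = 0
T: e_1·(-1) + e_2·(1) + e_3·(-3) + e_4·(-2) + e_5·(2) = 0
Θ: e_1·(0) + e_2·(-1) + e_3·(0) + e_4·(-1) + e_5·(0) = 0
Solving this homogeneous linear system for the smallest-integer solution (first nonzero entry positive) gives (2, 2, 2, -2, 1).

(2, 2, 2, -2, 1)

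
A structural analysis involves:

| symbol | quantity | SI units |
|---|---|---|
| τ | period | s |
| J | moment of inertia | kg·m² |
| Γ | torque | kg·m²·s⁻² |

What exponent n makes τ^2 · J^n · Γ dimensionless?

-1

Balance the M exponent: (1)·n from J, plus 2·(0) + (1) = 1 from the rest, must sum to zero.
n + 1 = 0, so n = -1.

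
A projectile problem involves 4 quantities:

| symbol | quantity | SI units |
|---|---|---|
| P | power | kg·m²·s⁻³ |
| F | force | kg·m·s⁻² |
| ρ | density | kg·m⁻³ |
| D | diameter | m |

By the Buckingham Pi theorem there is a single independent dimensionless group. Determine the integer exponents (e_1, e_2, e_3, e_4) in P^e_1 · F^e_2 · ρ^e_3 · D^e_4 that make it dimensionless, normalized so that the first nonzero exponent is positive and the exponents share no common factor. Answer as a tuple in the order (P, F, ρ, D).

(2, -3, 1, 2)

M: e_1·(1) + e_2·(1) + e_3·(1) + e_4·(0) = 0
L: e_1·(2) + e_2·(1) + e_3·(-3) + e_4·(1) = 0
T: e_1·(-3) + e_2·(-2) + e_3·(0) + e_4·(0) = 0
Solving this homogeneous linear system for the smallest-integer solution (first nonzero entry positive) gives (2, -3, 1, 2).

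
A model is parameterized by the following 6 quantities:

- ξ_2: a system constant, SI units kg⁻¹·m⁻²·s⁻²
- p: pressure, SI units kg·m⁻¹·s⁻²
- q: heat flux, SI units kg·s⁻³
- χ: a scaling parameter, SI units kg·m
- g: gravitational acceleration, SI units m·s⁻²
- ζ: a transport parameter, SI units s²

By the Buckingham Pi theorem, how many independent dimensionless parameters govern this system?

There are 6 variables and 3 base dimensions (M, L, T).
The dimension matrix has rank 3.
Independent dimensionless groups: 6 − 3 = 3.

3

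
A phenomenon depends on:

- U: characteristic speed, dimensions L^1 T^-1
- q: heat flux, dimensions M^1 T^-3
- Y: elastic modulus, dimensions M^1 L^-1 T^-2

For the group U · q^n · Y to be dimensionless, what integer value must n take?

Balance the M exponent: (1)·n from q, plus (0) + (1) = 1 from the rest, must sum to zero.
n + 1 = 0, so n = -1.

-1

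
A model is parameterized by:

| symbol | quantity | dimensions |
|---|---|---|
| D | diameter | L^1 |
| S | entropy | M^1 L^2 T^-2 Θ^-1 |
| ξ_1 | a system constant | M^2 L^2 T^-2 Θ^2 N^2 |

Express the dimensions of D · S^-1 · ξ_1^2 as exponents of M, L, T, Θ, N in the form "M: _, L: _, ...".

M: 3, L: 3, T: -2, Θ: 5, N: 4

Collect each base-dimension exponent across the product:
  M: (0) − (1) + 2·(2) = 3
  L: (1) − (2) + 2·(2) = 3
  T: (0) − (-2) + 2·(-2) = -2
  Θ: (0) − (-1) + 2·(2) = 5
  N: (0) − (0) + 2·(2) = 4
So the dimensions are [M³ L³ T⁻² Θ⁵ N⁴].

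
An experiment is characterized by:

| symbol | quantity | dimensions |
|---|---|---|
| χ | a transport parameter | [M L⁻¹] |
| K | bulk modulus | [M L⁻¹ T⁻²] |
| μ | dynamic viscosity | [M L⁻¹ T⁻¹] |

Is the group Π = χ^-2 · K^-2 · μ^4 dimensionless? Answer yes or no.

yes

Sum the exponent of each base dimension across the product:
  M: −2·[χ]_M − 2·[K]_M + 4·[μ]_M = −2·(1) − 2·(1) + 4·(1) = 0
  L: −2·[χ]_L − 2·[K]_L + 4·[μ]_L = −2·(-1) − 2·(-1) + 4·(-1) = 0
  T: −2·[χ]_T − 2·[K]_T + 4·[μ]_T = −2·(0) − 2·(-2) + 4·(-1) = 0
All base exponents vanish — dimensionless.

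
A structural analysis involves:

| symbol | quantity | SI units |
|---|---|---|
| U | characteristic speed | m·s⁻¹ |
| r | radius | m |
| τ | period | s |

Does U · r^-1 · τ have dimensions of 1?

Sum the exponent of each base dimension across the product:
  L: [U]_L − [r]_L + [τ]_L = (1) − (1) + (0) = 0
  T: [U]_T − [r]_T + [τ]_T = (-1) − (0) + (1) = 0
All base exponents vanish — dimensionless.

yes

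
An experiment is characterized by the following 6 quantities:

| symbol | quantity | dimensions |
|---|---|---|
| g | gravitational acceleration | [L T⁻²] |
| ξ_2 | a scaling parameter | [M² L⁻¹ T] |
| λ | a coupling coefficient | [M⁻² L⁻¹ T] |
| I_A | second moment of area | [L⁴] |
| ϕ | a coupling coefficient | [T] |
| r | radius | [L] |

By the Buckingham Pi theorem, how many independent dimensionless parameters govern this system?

3

There are 6 variables and 3 base dimensions (M, L, T).
The dimension matrix has rank 3.
Independent dimensionless groups: 6 − 3 = 3.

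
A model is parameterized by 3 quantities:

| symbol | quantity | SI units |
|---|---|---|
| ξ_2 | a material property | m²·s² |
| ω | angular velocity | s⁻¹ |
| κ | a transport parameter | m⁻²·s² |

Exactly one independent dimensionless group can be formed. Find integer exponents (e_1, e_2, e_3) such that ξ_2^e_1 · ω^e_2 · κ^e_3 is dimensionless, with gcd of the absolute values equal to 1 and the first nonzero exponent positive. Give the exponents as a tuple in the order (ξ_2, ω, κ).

(1, 4, 1)

L: e_1·(2) + e_2·(0) + e_3·(-2) = 0
T: e_1·(2) + e_2·(-1) + e_3·(2) = 0
Solving this homogeneous linear system for the smallest-integer solution (first nonzero entry positive) gives (1, 4, 1).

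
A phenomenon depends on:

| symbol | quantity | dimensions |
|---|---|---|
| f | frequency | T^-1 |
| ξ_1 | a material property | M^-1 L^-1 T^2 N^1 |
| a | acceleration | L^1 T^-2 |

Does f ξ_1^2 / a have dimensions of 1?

Sum the exponent of each base dimension across the product:
  M: [f]_M + 2·[ξ_1]_M − [a]_M = (0) + 2·(-1) − (0) = -2
  L: [f]_L + 2·[ξ_1]_L − [a]_L = (0) + 2·(-1) − (1) = -3
  T: [f]_T + 2·[ξ_1]_T − [a]_T = (-1) + 2·(2) − (-2) = 5
  N: [f]_N + 2·[ξ_1]_N − [a]_N = (0) + 2·(1) − (0) = 2
Net dimensions [M⁻² L⁻³ T⁵ N²] ≠ [1] — not dimensionless.

no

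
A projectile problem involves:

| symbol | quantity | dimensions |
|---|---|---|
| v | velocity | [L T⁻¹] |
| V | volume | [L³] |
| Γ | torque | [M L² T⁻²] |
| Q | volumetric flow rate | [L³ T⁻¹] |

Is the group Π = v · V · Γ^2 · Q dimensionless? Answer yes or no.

Sum the exponent of each base dimension across the product:
  M: [v]_M + [V]_M + 2·[Γ]_M + [Q]_M = (0) + (0) + 2·(1) + (0) = 2
  L: [v]_L + [V]_L + 2·[Γ]_L + [Q]_L = (1) + (3) + 2·(2) + (3) = 11
  T: [v]_T + [V]_T + 2·[Γ]_T + [Q]_T = (-1) + (0) + 2·(-2) + (-1) = -6
Net dimensions [M² L¹¹ T⁻⁶] ≠ [1] — not dimensionless.

no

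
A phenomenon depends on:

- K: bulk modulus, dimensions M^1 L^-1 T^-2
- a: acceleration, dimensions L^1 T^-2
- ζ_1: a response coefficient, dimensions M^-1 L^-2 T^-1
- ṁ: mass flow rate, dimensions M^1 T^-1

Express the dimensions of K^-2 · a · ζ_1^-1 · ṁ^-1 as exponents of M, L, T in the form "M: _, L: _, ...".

M: -2, L: 5, T: 4

Collect each base-dimension exponent across the product:
  M: −2·(1) + (0) − (-1) − (1) = -2
  L: −2·(-1) + (1) − (-2) − (0) = 5
  T: −2·(-2) + (-2) − (-1) − (-1) = 4
So the dimensions are [M⁻² L⁵ T⁴].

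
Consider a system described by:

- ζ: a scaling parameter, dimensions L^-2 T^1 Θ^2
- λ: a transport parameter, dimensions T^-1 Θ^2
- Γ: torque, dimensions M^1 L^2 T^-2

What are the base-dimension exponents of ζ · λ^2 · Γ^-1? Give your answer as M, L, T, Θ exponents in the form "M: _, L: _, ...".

Collect each base-dimension exponent across the product:
  M: (0) + 2·(0) − (1) = -1
  L: (-2) + 2·(0) − (2) = -4
  T: (1) + 2·(-1) − (-2) = 1
  Θ: (2) + 2·(2) − (0) = 6
So the dimensions are [M⁻¹ L⁻⁴ T Θ⁶].

M: -1, L: -4, T: 1, Θ: 6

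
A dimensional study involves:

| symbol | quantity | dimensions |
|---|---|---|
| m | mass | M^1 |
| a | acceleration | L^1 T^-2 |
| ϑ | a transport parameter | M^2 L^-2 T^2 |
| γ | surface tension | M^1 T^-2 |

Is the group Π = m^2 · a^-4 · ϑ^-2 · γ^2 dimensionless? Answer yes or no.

yes

Sum the exponent of each base dimension across the product:
  M: 2·[m]_M − 4·[a]_M − 2·[ϑ]_M + 2·[γ]_M = 2·(1) − 4·(0) − 2·(2) + 2·(1) = 0
  L: 2·[m]_L − 4·[a]_L − 2·[ϑ]_L + 2·[γ]_L = 2·(0) − 4·(1) − 2·(-2) + 2·(0) = 0
  T: 2·[m]_T − 4·[a]_T − 2·[ϑ]_T + 2·[γ]_T = 2·(0) − 4·(-2) − 2·(2) + 2·(-2) = 0
All base exponents vanish — dimensionless.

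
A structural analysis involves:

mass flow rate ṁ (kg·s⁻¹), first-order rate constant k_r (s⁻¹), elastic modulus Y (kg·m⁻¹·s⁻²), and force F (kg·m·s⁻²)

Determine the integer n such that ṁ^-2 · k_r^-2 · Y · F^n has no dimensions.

1

Balance the M exponent: (1)·n from F, plus −2·(1) − 2·(0) + (1) = -1 from the rest, must sum to zero.
n − 1 = 0, so n = 1.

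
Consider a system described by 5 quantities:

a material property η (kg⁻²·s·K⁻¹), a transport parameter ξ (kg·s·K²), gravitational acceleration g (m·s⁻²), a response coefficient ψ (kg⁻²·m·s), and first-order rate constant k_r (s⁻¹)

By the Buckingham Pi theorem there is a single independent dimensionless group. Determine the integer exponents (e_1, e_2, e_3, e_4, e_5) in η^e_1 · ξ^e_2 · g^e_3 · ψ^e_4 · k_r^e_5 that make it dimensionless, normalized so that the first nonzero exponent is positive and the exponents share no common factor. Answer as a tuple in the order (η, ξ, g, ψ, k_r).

M: e_1·(-2) + e_2·(1) + e_3·(0) + e_4·(-2) + e_5·(0) = 0
L: e_1·(0) + e_2·(0) + e_3·(1) + e_4·(1) + e_5·(0) = 0
T: e_1·(1) + e_2·(1) + e_3·(-2) + e_4·(1) + e_5·(-1) = 0
Θ: e_1·(-1) + e_2·(2) + e_3·(0) + e_4·(0) + e_5·(0) = 0
Solving this homogeneous linear system for the smallest-integer solution (first nonzero entry positive) gives (4, 2, 3, -3, -3).

(4, 2, 3, -3, -3)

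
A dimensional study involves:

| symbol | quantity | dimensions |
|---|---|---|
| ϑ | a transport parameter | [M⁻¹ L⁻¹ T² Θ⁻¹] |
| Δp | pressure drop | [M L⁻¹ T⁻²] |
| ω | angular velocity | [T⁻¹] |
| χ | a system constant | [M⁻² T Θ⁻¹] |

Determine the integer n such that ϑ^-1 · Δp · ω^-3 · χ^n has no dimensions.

Balance the M exponent: (-2)·n from χ, plus −(-1) + (1) − 3·(0) = 2 from the rest, must sum to zero.
-2n + 2 = 0, so n = 1.

1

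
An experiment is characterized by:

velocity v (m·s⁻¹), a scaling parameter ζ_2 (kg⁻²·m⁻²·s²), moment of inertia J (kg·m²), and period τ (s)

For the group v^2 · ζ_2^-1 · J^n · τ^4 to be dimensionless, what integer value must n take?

-2

Balance the M exponent: (1)·n from J, plus 2·(0) − (-2) + 4·(0) = 2 from the rest, must sum to zero.
n + 2 = 0, so n = -2.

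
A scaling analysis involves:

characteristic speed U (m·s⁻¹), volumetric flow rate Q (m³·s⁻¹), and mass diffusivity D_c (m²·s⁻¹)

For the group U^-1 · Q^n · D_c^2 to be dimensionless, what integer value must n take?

-1

Balance the L exponent: (3)·n from Q, plus −(1) + 2·(2) = 3 from the rest, must sum to zero.
3n + 3 = 0, so n = -1.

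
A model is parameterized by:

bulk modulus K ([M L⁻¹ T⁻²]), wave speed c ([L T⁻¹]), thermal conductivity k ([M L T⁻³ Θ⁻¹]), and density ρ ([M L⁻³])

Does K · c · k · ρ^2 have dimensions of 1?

Sum the exponent of each base dimension across the product:
  M: [K]_M + [c]_M + [k]_M + 2·[ρ]_M = (1) + (0) + (1) + 2·(1) = 4
  L: [K]_L + [c]_L + [k]_L + 2·[ρ]_L = (-1) + (1) + (1) + 2·(-3) = -5
  T: [K]_T + [c]_T + [k]_T + 2·[ρ]_T = (-2) + (-1) + (-3) + 2·(0) = -6
  Θ: [K]_Θ + [c]_Θ + [k]_Θ + 2·[ρ]_Θ = (0) + (0) + (-1) + 2·(0) = -1
Net dimensions [M⁴ L⁻⁵ T⁻⁶ Θ⁻¹] ≠ [1] — not dimensionless.

no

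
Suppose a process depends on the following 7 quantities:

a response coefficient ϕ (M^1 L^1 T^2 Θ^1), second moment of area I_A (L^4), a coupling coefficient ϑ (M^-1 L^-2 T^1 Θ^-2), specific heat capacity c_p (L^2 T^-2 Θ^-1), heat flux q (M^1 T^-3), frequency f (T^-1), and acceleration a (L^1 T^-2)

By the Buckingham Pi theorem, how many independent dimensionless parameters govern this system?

There are 7 variables and 4 base dimensions (M, L, T, Θ).
The dimension matrix has rank 4.
Independent dimensionless groups: 7 − 4 = 3.

3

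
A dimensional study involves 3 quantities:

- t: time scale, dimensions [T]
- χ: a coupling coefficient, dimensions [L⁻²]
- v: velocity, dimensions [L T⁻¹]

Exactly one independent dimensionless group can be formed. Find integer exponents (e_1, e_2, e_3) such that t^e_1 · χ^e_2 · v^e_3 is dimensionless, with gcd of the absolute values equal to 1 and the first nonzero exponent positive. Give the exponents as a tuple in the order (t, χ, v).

(2, 1, 2)

L: e_1·(0) + e_2·(-2) + e_3·(1) = 0
T: e_1·(1) + e_2·(0) + e_3·(-1) = 0
Solving this homogeneous linear system for the smallest-integer solution (first nonzero entry positive) gives (2, 1, 2).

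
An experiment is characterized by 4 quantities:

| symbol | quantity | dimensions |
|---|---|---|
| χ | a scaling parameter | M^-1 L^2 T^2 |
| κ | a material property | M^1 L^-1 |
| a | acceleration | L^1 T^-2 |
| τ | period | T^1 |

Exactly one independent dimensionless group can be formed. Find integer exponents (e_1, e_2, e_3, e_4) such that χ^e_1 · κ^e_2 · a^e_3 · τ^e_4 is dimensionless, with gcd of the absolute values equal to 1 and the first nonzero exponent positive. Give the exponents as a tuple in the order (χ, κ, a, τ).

M: e_1·(-1) + e_2·(1) + e_3·(0) + e_4·(0) = 0
L: e_1·(2) + e_2·(-1) + e_3·(1) + e_4·(0) = 0
T: e_1·(2) + e_2·(0) + e_3·(-2) + e_4·(1) = 0
Solving this homogeneous linear system for the smallest-integer solution (first nonzero entry positive) gives (1, 1, -1, -4).

(1, 1, -1, -4)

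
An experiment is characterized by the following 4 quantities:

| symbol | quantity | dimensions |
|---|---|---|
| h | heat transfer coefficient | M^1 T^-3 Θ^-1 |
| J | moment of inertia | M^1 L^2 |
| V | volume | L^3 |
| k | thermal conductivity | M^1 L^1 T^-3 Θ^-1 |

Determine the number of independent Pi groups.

There are 4 variables and 4 base dimensions (M, L, T, Θ).
The dimension matrix has rank 3 (less than 4: the dimension vectors are linearly dependent).
Independent dimensionless groups: 4 − 3 = 1.

1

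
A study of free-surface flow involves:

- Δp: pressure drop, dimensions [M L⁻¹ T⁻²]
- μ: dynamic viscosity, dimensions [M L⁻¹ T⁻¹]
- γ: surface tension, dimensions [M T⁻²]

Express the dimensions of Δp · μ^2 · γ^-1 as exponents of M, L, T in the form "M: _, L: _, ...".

M: 2, L: -3, T: -2

Collect each base-dimension exponent across the product:
  M: (1) + 2·(1) − (1) = 2
  L: (-1) + 2·(-1) − (0) = -3
  T: (-2) + 2·(-1) − (-2) = -2
So the dimensions are [M² L⁻³ T⁻²].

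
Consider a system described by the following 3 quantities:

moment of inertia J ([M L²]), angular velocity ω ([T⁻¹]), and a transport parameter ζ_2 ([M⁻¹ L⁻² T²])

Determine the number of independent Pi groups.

1

There are 3 variables and 3 base dimensions (M, L, T).
The dimension matrix has rank 2 (less than 3: the dimension vectors are linearly dependent).
Independent dimensionless groups: 3 − 2 = 1.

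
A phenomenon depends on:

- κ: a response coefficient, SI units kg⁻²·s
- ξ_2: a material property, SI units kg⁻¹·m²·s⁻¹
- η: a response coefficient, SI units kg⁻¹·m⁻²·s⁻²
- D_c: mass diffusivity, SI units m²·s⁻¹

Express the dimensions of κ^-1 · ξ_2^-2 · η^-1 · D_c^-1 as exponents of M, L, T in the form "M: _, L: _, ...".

Collect each base-dimension exponent across the product:
  M: −(-2) − 2·(-1) − (-1) − (0) = 5
  L: −(0) − 2·(2) − (-2) − (2) = -4
  T: −(1) − 2·(-1) − (-2) − (-1) = 4
So the dimensions are [M⁵ L⁻⁴ T⁴].

M: 5, L: -4, T: 4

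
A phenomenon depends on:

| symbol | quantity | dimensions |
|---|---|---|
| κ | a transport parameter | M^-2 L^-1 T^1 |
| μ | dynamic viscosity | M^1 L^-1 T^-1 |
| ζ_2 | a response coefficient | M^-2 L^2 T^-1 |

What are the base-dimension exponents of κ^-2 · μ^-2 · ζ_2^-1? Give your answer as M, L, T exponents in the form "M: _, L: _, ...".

M: 4, L: 2, T: 1

Collect each base-dimension exponent across the product:
  M: −2·(-2) − 2·(1) − (-2) = 4
  L: −2·(-1) − 2·(-1) − (2) = 2
  T: −2·(1) − 2·(-1) − (-1) = 1
So the dimensions are [M⁴ L² T].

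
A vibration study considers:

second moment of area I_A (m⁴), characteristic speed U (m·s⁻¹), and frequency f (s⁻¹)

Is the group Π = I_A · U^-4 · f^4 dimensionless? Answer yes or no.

yes

Sum the exponent of each base dimension across the product:
  M: [I_A]_M − 4·[U]_M + 4·[f]_M = (0) − 4·(0) + 4·(0) = 0
  L: [I_A]_L − 4·[U]_L + 4·[f]_L = (4) − 4·(1) + 4·(0) = 0
  T: [I_A]_T − 4·[U]_T + 4·[f]_T = (0) − 4·(-1) + 4·(-1) = 0
All base exponents vanish — dimensionless.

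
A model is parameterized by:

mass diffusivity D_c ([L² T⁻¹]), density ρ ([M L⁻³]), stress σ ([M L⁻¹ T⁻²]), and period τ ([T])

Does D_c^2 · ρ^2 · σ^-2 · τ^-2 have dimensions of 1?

yes

Sum the exponent of each base dimension across the product:
  M: 2·[D_c]_M + 2·[ρ]_M − 2·[σ]_M − 2·[τ]_M = 2·(0) + 2·(1) − 2·(1) − 2·(0) = 0
  L: 2·[D_c]_L + 2·[ρ]_L − 2·[σ]_L − 2·[τ]_L = 2·(2) + 2·(-3) − 2·(-1) − 2·(0) = 0
  T: 2·[D_c]_T + 2·[ρ]_T − 2·[σ]_T − 2·[τ]_T = 2·(-1) + 2·(0) − 2·(-2) − 2·(1) = 0
  Θ: 2·[D_c]_Θ + 2·[ρ]_Θ − 2·[σ]_Θ − 2·[τ]_Θ = 2·(0) + 2·(0) − 2·(0) − 2·(0) = 0
All base exponents vanish — dimensionless.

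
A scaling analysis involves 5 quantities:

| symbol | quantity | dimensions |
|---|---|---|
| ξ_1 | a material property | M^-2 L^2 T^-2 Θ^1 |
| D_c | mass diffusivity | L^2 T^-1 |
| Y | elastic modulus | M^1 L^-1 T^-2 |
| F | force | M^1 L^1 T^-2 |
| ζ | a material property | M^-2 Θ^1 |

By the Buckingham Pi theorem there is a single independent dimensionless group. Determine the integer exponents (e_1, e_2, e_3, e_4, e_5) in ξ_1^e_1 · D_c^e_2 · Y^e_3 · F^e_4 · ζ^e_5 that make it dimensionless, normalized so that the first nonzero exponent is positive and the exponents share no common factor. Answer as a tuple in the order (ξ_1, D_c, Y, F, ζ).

(1, -2, -1, 1, -1)

M: e_1·(-2) + e_2·(0) + e_3·(1) + e_4·(1) + e_5·(-2) = 0
L: e_1·(2) + e_2·(2) + e_3·(-1) + e_4·(1) + e_5·(0) = 0
T: e_1·(-2) + e_2·(-1) + e_3·(-2) + e_4·(-2) + e_5·(0) = 0
Θ: e_1·(1) + e_2·(0) + e_3·(0) + e_4·(0) + e_5·(1) = 0
Solving this homogeneous linear system for the smallest-integer solution (first nonzero entry positive) gives (1, -2, -1, 1, -1).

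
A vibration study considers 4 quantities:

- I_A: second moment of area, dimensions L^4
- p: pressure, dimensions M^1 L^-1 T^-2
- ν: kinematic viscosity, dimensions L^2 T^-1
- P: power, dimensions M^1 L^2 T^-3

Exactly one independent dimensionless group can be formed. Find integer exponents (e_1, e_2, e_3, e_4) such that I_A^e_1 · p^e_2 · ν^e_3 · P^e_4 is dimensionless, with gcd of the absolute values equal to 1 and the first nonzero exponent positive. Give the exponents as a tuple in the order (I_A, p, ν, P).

M: e_1·(0) + e_2·(1) + e_3·(0) + e_4·(1) = 0
L: e_1·(4) + e_2·(-1) + e_3·(2) + e_4·(2) = 0
T: e_1·(0) + e_2·(-2) + e_3·(-1) + e_4·(-3) = 0
Solving this homogeneous linear system for the smallest-integer solution (first nonzero entry positive) gives (1, 4, 4, -4).

(1, 4, 4, -4)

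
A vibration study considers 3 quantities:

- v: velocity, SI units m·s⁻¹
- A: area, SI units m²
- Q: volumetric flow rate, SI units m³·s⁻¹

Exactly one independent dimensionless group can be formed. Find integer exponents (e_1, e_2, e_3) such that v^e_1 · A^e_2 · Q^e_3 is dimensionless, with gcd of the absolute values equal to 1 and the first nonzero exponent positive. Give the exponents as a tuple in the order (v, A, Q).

(1, 1, -1)

L: e_1·(1) + e_2·(2) + e_3·(3) = 0
T: e_1·(-1) + e_2·(0) + e_3·(-1) = 0
Solving this homogeneous linear system for the smallest-integer solution (first nonzero entry positive) gives (1, 1, -1).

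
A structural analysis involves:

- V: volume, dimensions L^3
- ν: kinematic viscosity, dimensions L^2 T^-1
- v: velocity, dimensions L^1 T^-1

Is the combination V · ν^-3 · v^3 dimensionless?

Sum the exponent of each base dimension across the product:
  L: [V]_L − 3·[ν]_L + 3·[v]_L = (3) − 3·(2) + 3·(1) = 0
  T: [V]_T − 3·[ν]_T + 3·[v]_T = (0) − 3·(-1) + 3·(-1) = 0
All base exponents vanish — dimensionless.

yes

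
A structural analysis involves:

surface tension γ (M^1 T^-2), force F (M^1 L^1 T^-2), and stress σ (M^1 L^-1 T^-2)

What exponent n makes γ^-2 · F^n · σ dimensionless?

Balance the M exponent: (1)·n from F, plus −2·(1) + (1) = -1 from the rest, must sum to zero.
n − 1 = 0, so n = 1.

1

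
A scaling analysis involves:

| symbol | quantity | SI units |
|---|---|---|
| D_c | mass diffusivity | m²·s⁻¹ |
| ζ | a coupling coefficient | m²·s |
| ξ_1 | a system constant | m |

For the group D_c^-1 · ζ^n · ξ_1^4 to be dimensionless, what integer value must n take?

-1

Balance the L exponent: (2)·n from ζ, plus −(2) + 4·(1) = 2 from the rest, must sum to zero.
2n + 2 = 0, so n = -1.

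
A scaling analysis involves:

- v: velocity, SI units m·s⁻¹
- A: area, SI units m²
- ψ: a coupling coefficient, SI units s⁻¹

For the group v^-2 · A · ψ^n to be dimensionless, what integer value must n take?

Balance the T exponent: (-1)·n from ψ, plus −2·(-1) + (0) = 2 from the rest, must sum to zero.
−n + 2 = 0, so n = 2.

2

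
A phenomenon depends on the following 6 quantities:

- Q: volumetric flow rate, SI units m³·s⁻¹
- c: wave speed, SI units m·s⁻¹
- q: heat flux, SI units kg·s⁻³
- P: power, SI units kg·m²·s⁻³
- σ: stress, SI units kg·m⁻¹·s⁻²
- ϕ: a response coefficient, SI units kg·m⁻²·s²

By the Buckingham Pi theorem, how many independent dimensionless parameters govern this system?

3

There are 6 variables and 3 base dimensions (M, L, T).
The dimension matrix has rank 3.
Independent dimensionless groups: 6 − 3 = 3.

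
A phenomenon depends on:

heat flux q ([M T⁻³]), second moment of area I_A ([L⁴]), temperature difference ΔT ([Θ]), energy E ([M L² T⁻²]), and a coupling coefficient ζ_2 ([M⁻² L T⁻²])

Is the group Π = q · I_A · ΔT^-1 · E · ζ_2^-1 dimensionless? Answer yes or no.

no

Sum the exponent of each base dimension across the product:
  M: [q]_M + [I_A]_M − [ΔT]_M + [E]_M − [ζ_2]_M = (1) + (0) − (0) + (1) − (-2) = 4
  L: [q]_L + [I_A]_L − [ΔT]_L + [E]_L − [ζ_2]_L = (0) + (4) − (0) + (2) − (1) = 5
  T: [q]_T + [I_A]_T − [ΔT]_T + [E]_T − [ζ_2]_T = (-3) + (0) − (0) + (-2) − (-2) = -3
  Θ: [q]_Θ + [I_A]_Θ − [ΔT]_Θ + [E]_Θ − [ζ_2]_Θ = (0) + (0) − (1) + (0) − (0) = -1
Net dimensions [M⁴ L⁵ T⁻³ Θ⁻¹] ≠ [1] — not dimensionless.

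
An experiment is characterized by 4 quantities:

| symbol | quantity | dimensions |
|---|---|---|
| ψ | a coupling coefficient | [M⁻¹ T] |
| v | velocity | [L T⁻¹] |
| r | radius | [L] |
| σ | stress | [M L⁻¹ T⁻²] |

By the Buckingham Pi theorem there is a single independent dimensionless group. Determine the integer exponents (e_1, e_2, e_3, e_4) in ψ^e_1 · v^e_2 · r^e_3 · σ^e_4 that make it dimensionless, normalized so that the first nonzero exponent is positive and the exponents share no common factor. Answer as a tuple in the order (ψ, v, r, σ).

M: e_1·(-1) + e_2·(0) + e_3·(0) + e_4·(1) = 0
L: e_1·(0) + e_2·(1) + e_3·(1) + e_4·(-1) = 0
T: e_1·(1) + e_2·(-1) + e_3·(0) + e_4·(-2) = 0
Solving this homogeneous linear system for the smallest-integer solution (first nonzero entry positive) gives (1, -1, 2, 1).

(1, -1, 2, 1)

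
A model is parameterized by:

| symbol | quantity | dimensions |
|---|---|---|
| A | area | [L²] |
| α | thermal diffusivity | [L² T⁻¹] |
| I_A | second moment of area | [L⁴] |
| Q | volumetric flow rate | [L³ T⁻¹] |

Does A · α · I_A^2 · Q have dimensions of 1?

no

Sum the exponent of each base dimension across the product:
  L: [A]_L + [α]_L + 2·[I_A]_L + [Q]_L = (2) + (2) + 2·(4) + (3) = 15
  T: [A]_T + [α]_T + 2·[I_A]_T + [Q]_T = (0) + (-1) + 2·(0) + (-1) = -2
Net dimensions [L¹⁵ T⁻²] ≠ [1] — not dimensionless.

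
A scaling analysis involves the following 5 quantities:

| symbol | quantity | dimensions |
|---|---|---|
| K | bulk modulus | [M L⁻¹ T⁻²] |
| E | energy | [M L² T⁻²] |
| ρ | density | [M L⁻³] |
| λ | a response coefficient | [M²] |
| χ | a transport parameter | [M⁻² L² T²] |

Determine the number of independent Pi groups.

There are 5 variables and 3 base dimensions (M, L, T).
The dimension matrix has rank 3.
Independent dimensionless groups: 5 − 3 = 2.

2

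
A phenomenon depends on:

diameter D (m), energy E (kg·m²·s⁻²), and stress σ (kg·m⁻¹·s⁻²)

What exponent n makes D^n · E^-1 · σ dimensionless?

Balance the L exponent: (1)·n from D, plus −(2) + (-1) = -3 from the rest, must sum to zero.
n − 3 = 0, so n = 3.

3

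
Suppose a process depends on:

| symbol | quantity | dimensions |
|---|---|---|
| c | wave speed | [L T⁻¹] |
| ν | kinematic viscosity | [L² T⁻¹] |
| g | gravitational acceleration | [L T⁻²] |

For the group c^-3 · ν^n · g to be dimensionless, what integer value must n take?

1

Balance the L exponent: (2)·n from ν, plus −3·(1) + (1) = -2 from the rest, must sum to zero.
2n − 2 = 0, so n = 1.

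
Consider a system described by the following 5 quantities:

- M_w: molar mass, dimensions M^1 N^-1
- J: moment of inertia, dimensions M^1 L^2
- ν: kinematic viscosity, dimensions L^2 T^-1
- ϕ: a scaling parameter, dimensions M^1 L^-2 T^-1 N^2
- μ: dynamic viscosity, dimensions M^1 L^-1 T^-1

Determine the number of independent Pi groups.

1

There are 5 variables and 4 base dimensions (M, L, T, N).
The dimension matrix has rank 4.
Independent dimensionless groups: 5 − 4 = 1.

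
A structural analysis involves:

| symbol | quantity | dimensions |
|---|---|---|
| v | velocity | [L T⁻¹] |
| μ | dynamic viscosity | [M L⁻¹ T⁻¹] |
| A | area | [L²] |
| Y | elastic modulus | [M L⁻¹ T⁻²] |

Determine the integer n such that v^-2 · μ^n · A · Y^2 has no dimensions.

Balance the M exponent: (1)·n from μ, plus −2·(0) + (0) + 2·(1) = 2 from the rest, must sum to zero.
n + 2 = 0, so n = -2.

-2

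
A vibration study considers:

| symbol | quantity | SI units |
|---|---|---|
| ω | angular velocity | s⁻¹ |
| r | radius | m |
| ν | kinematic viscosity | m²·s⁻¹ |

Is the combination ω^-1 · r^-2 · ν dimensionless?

yes

Sum the exponent of each base dimension across the product:
  L: −[ω]_L − 2·[r]_L + [ν]_L = −(0) − 2·(1) + (2) = 0
  T: −[ω]_T − 2·[r]_T + [ν]_T = −(-1) − 2·(0) + (-1) = 0
All base exponents vanish — dimensionless.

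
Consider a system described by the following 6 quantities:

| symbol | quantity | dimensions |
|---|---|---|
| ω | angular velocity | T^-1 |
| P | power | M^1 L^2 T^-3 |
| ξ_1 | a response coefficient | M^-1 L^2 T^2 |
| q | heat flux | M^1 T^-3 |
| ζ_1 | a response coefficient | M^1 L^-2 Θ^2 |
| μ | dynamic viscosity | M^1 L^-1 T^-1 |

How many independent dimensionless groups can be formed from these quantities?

2

There are 6 variables and 4 base dimensions (M, L, T, Θ).
The dimension matrix has rank 4.
Independent dimensionless groups: 6 − 4 = 2.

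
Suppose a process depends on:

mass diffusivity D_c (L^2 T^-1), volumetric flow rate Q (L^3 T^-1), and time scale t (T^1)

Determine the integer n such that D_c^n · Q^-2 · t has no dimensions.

3

Balance the L exponent: (2)·n from D_c, plus −2·(3) + (0) = -6 from the rest, must sum to zero.
2n − 6 = 0, so n = 3.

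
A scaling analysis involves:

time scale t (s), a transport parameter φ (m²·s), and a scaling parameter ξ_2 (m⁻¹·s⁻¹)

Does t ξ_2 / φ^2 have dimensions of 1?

Sum the exponent of each base dimension across the product:
  L: [t]_L − 2·[φ]_L + [ξ_2]_L = (0) − 2·(2) + (-1) = -5
  T: [t]_T − 2·[φ]_T + [ξ_2]_T = (1) − 2·(1) + (-1) = -2
Net dimensions [L⁻⁵ T⁻²] ≠ [1] — not dimensionless.

no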